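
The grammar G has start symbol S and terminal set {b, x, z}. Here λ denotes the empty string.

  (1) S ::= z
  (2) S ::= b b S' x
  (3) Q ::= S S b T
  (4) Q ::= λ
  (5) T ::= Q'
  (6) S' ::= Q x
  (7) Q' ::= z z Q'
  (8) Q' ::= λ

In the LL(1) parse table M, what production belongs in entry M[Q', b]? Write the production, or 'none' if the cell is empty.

none

FIRST(S): from S::=z we get {z}; from S::=b b S' x we get {b}. So FIRST(S) = {b, z}.
FIRST(Q'): from Q'::=z z Q' we get {z}; from Q'::=λ we get {λ}. So FIRST(Q') = {λ, z}.
FIRST(Q): from Q::=S S b T we get {b, z}; from Q::=λ we get {λ}. So FIRST(Q) = {λ, b, z}.
FIRST(T): from T::=Q' we get {λ, z}. So FIRST(T) = {λ, z}.
FIRST(S'): from S'::=Q x we get {b, x, z}. So FIRST(S') = {b, x, z}.
FOLLOW(S) includes $ since S is the start symbol.
FOLLOW(T): in Q::=S S b T, the suffix after T is empty, so FOLLOW(T) ⊇ FOLLOW(Q) = {x}. Thus FOLLOW(T) = {x}.
FOLLOW(Q'): in T::=Q', the suffix after Q' is empty, so FOLLOW(Q') ⊇ FOLLOW(T) = {x}; in Q'::=z z Q', the suffix after Q' is empty (adds nothing new). Thus FOLLOW(Q') = {x}.
For Q' ::= z z Q': FIRST(z z Q') = {z}, so it goes in M[Q', t] for t ∈ {z}.
For Q' ::= λ: FIRST(λ) = {λ}, so it goes in M[Q', t] for t ∈ {}; since λ ∈ FIRST, also for every t ∈ FOLLOW(Q') = {x}.
None of these place a production in M[Q', b].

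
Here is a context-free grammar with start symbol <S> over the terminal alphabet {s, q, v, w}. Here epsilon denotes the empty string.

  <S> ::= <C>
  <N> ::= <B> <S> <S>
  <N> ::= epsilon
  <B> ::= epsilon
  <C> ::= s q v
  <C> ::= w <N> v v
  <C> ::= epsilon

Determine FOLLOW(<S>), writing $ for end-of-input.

FIRST(<B>): from <B>::=epsilon we get {epsilon}. So FIRST(<B>) = {epsilon}.
FIRST(<C>): from <C>::=s q v we get {s}; from <C>::=w <N> v v we get {w}; from <C>::=epsilon we get {epsilon}. So FIRST(<C>) = {epsilon, s, w}.
FIRST(<S>): from <S>::=<C> we get {epsilon, s, w}. So FIRST(<S>) = {epsilon, s, w}.
FIRST(<N>): from <N>::=<B> <S> <S> we get {epsilon, s, w}; from <N>::=epsilon we get {epsilon}. So FIRST(<N>) = {epsilon, s, w}.
FOLLOW(<S>) includes $ since <S> is the start symbol.
FOLLOW(<N>): in <C>::=w <N> v v, <N> is followed by v v with FIRST {v}. Thus FOLLOW(<N>) = {v}.
FOLLOW(<S>): in <N>::=<B> <S> <S> (occurrence 1), <S> is followed by <S> with FIRST {epsilon, s, w}; in <N>::=<B> <S> <S> (occurrence 1), the suffix after <S> is nullable, so FOLLOW(<S>) ⊇ FOLLOW(<N>) = {v}; in <N>::=<B> <S> <S> (occurrence 2), the suffix after <S> is empty, so FOLLOW(<S>) ⊇ FOLLOW(<N>) = {v}. Thus FOLLOW(<S>) = {$, s, v, w}.
FOLLOW(<B>): in <N>::=<B> <S> <S>, <B> is followed by <S> <S> with FIRST {epsilon, s, w}; in <N>::=<B> <S> <S>, the suffix after <B> is nullable, so FOLLOW(<B>) ⊇ FOLLOW(<N>) = {v}. Thus FOLLOW(<B>) = {s, v, w}.
FOLLOW(<C>): in <S>::=<C>, the suffix after <C> is empty, so FOLLOW(<C>) ⊇ FOLLOW(<S>) = {$, s, v, w}. Thus FOLLOW(<C>) = {$, s, v, w}.

{$, s, v, w}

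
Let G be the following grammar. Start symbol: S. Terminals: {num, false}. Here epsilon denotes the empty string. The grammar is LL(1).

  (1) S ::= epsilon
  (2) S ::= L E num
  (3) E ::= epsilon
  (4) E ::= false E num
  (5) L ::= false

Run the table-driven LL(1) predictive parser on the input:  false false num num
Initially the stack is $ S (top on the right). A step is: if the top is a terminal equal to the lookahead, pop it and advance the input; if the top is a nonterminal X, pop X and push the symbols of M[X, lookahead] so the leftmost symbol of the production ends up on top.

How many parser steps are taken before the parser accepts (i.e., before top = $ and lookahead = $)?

8

     Stack              Input                  Action
  1  $ S                false false num num $  expand S ::= L E num
  2  $ num E L          false false num num $  expand L ::= false
  3  $ num E false      false false num num $  match false
  4  $ num E            false num num $        expand E ::= false E num
  5  $ num num E false  false num num $        match false
  6  $ num num E        num num $              expand E ::= epsilon
  7  $ num num          num num $              match num
  8  $ num              num $                  match num
Accept reached after 8 steps.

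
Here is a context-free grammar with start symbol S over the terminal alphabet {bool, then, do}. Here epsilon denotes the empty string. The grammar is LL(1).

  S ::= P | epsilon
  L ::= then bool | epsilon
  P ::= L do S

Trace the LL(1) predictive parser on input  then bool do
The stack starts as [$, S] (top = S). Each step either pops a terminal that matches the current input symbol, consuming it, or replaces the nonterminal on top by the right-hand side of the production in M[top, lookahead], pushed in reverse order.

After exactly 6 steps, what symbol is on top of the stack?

S

step 1: stack=$ S  input=then bool do $  — expand S ::= P
step 2: stack=$ P  input=then bool do $  — expand P ::= L do S
step 3: stack=$ S do L  input=then bool do $  — expand L ::= then bool
step 4: stack=$ S do bool then  input=then bool do $  — match then
step 5: stack=$ S do bool  input=bool do $  — match bool
step 6: stack=$ S do  input=do $  — match do
Stack after step 6: $ S (top = S).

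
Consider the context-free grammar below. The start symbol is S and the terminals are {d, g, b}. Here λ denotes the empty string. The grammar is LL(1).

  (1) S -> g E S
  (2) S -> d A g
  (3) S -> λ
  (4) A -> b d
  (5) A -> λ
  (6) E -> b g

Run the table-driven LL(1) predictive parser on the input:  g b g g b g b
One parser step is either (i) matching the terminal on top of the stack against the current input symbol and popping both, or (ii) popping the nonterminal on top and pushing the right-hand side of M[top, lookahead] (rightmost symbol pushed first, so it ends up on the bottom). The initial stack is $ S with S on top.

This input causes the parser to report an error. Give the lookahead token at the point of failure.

b

step 1: stack=$ S  input=g b g g b g b $  — expand S -> g E S
step 2: stack=$ S E g  input=g b g g b g b $  — match g
step 3: stack=$ S E  input=b g g b g b $  — expand E -> b g
step 4: stack=$ S g b  input=b g g b g b $  — match b
step 5: stack=$ S g  input=g g b g b $  — match g
step 6: stack=$ S  input=g b g b $  — expand S -> g E S
step 7: stack=$ S E g  input=g b g b $  — match g
step 8: stack=$ S E  input=b g b $  — expand E -> b g
step 9: stack=$ S g b  input=b g b $  — match b
step 10: stack=$ S g  input=g b $  — match g
step 11: stack=$ S  input=b $  — error: M[S, b] is empty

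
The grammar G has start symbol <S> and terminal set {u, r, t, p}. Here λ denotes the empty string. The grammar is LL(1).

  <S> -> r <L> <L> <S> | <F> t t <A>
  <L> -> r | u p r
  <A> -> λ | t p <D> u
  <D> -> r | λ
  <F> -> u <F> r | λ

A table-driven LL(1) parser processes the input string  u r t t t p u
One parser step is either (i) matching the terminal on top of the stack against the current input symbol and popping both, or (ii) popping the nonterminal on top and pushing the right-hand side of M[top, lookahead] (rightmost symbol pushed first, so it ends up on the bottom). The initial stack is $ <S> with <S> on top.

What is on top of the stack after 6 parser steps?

step 1: stack=$ <S>  input=u r t t t p u $  — expand <S> -> <F> t t <A>
step 2: stack=$ <A> t t <F>  input=u r t t t p u $  — expand <F> -> u <F> r
step 3: stack=$ <A> t t r <F> u  input=u r t t t p u $  — match u
step 4: stack=$ <A> t t r <F>  input=r t t t p u $  — expand <F> -> λ
step 5: stack=$ <A> t t r  input=r t t t p u $  — match r
step 6: stack=$ <A> t t  input=t t t p u $  — match t
Stack after step 6: $ <A> t (top = t).

t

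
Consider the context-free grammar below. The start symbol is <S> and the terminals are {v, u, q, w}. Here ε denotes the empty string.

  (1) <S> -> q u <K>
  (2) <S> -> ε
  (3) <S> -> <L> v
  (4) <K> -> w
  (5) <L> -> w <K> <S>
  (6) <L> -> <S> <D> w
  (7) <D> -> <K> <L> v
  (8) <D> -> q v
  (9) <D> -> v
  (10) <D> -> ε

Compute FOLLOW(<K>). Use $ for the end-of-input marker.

{$, q, v, w}

FIRST(<K>): from <K>->w we get {w}. So FIRST(<K>) = {w}.
FIRST(<D>): from <D>-><K> <L> v we get {w}; from <D>->q v we get {q}; from <D>->v we get {v}; from <D>->ε we get {ε}. So FIRST(<D>) = {ε, q, v, w}.
FIRST(<S>): from <S>->q u <K> we get {q}; from <S>->ε we get {ε}; from <S>-><L> v we get {q, v, w}. So FIRST(<S>) = {ε, q, v, w}.
FIRST(<L>): from <L>->w <K> <S> we get {w}; from <L>-><S> <D> w we get {q, v, w}. So FIRST(<L>) = {q, v, w}.
FOLLOW(<S>) includes $ since <S> is the start symbol.
FOLLOW(<L>): in <S>-><L> v, <L> is followed by v with FIRST {v}; in <D>-><K> <L> v, <L> is followed by v with FIRST {v}. Thus FOLLOW(<L>) = {v}.
FOLLOW(<S>): in <L>->w <K> <S>, the suffix after <S> is empty, so FOLLOW(<S>) ⊇ FOLLOW(<L>) = {v}; in <L>-><S> <D> w, <S> is followed by <D> w with FIRST {q, v, w}. Thus FOLLOW(<S>) = {$, q, v, w}.
FOLLOW(<K>): in <S>->q u <K>, the suffix after <K> is empty, so FOLLOW(<K>) ⊇ FOLLOW(<S>) = {$, q, v, w}; in <L>->w <K> <S>, <K> is followed by <S> with FIRST {ε, q, v, w}; in <L>->w <K> <S>, the suffix after <K> is nullable, so FOLLOW(<K>) ⊇ FOLLOW(<L>) = {v}; in <D>-><K> <L> v, <K> is followed by <L> v with FIRST {q, v, w}. Thus FOLLOW(<K>) = {$, q, v, w}.
FOLLOW(<D>): in <L>-><S> <D> w, <D> is followed by w with FIRST {w}. Thus FOLLOW(<D>) = {w}.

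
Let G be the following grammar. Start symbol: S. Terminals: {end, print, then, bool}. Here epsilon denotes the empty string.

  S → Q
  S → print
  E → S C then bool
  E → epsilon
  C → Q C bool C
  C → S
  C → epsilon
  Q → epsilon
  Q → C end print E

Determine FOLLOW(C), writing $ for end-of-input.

{bool, end, then}

FIRST(S): from S→Q we get {epsilon, bool, end, print}; from S→print we get {print}. So FIRST(S) = {epsilon, bool, end, print}.
FIRST(E): from E→S C then bool we get {bool, end, print, then}; from E→epsilon we get {epsilon}. So FIRST(E) = {epsilon, bool, end, print, then}.
FIRST(C): from C→Q C bool C we get {bool, end, print}; from C→S we get {epsilon, bool, end, print}; from C→epsilon we get {epsilon}. So FIRST(C) = {epsilon, bool, end, print}.
FIRST(Q): from Q→epsilon we get {epsilon}; from Q→C end print E we get {bool, end, print}. So FIRST(Q) = {epsilon, bool, end, print}.
FOLLOW(S) includes $ since S is the start symbol.
FOLLOW(C): in E→S C then bool, C is followed by then bool with FIRST {then}; in C→Q C bool C (occurrence 1), C is followed by bool C with FIRST {bool}; in C→Q C bool C (occurrence 2), the suffix after C is empty (adds nothing new); in Q→C end print E, C is followed by end print E with FIRST {end}. Thus FOLLOW(C) = {bool, end, then}.
FOLLOW(S): in E→S C then bool, S is followed by C then bool with FIRST {bool, end, print, then}; in C→S, the suffix after S is empty, so FOLLOW(S) ⊇ FOLLOW(C) = {bool, end, then}. Thus FOLLOW(S) = {$, bool, end, print, then}.
FOLLOW(Q): in S→Q, the suffix after Q is empty, so FOLLOW(Q) ⊇ FOLLOW(S) = {$, bool, end, print, then}; in C→Q C bool C, Q is followed by C bool C with FIRST {bool, end, print}. Thus FOLLOW(Q) = {$, bool, end, print, then}.
FOLLOW(E): in Q→C end print E, the suffix after E is empty, so FOLLOW(E) ⊇ FOLLOW(Q) = {$, bool, end, print, then}. Thus FOLLOW(E) = {$, bool, end, print, then}.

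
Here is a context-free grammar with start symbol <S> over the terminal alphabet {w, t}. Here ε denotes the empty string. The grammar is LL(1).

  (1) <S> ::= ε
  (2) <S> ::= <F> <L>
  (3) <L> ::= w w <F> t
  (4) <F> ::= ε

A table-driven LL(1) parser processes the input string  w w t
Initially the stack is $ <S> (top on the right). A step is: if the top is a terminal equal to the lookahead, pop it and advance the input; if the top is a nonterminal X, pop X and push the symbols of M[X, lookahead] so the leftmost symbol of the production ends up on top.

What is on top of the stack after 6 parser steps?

t

     Stack        Input    Action
  1  $ <S>        w w t $  expand <S> ::= <F> <L>
  2  $ <L> <F>    w w t $  expand <F> ::= ε
  3  $ <L>        w w t $  expand <L> ::= w w <F> t
  4  $ t <F> w w  w w t $  match w
  5  $ t <F> w    w t $    match w
  6  $ t <F>      t $      expand <F> ::= ε
Stack after step 6: $ t (top = t).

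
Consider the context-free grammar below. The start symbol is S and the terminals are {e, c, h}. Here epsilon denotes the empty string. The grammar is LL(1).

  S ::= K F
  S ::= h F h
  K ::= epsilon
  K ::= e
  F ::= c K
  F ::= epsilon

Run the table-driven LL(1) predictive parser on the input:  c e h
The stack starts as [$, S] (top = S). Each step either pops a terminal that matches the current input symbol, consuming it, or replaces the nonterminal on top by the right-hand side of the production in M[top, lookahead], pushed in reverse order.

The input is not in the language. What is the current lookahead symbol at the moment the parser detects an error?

step 1: stack=$ S  input=c e h $  — expand S ::= K F
step 2: stack=$ F K  input=c e h $  — expand K ::= epsilon
step 3: stack=$ F  input=c e h $  — expand F ::= c K
step 4: stack=$ K c  input=c e h $  — match c
step 5: stack=$ K  input=e h $  — expand K ::= e
step 6: stack=$ e  input=e h $  — match e
step 7: stack=$  input=h $  — error: stack empty but input remains

h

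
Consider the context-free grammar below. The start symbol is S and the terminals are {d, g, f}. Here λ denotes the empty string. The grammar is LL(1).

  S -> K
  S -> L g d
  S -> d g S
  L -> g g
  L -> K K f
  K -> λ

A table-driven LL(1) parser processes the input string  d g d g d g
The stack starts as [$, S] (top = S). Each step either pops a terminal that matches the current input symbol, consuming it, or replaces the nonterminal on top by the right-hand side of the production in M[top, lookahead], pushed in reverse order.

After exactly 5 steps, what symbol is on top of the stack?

     Stack    Input          Action
  1  $ S      d g d g d g $  expand S -> d g S
  2  $ S g d  d g d g d g $  match d
  3  $ S g    g d g d g $    match g
  4  $ S      d g d g $      expand S -> d g S
  5  $ S g d  d g d g $      match d
Stack after step 5: $ S g (top = g).

g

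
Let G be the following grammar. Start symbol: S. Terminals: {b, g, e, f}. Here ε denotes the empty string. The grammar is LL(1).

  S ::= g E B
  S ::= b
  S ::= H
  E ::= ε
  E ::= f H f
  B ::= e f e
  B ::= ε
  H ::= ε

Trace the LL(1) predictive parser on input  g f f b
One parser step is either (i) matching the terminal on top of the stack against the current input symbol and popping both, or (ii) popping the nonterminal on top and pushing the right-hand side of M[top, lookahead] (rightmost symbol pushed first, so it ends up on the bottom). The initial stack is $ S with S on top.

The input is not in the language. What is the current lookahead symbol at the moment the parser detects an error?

b

step 1: stack=$ S  input=g f f b $  — expand S ::= g E B
step 2: stack=$ B E g  input=g f f b $  — match g
step 3: stack=$ B E  input=f f b $  — expand E ::= f H f
step 4: stack=$ B f H f  input=f f b $  — match f
step 5: stack=$ B f H  input=f b $  — expand H ::= ε
step 6: stack=$ B f  input=f b $  — match f
step 7: stack=$ B  input=b $  — error: M[B, b] is empty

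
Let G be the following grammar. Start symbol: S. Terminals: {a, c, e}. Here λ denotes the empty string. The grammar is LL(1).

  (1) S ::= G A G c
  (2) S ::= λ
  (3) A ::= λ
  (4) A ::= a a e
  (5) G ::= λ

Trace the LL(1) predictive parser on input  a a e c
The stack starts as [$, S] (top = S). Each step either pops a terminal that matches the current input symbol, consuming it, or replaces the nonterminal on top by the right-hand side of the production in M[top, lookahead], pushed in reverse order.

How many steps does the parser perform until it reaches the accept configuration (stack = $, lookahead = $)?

     Stack        Input      Action
  1  $ S          a a e c $  expand S ::= G A G c
  2  $ c G A G    a a e c $  expand G ::= λ
  3  $ c G A      a a e c $  expand A ::= a a e
  4  $ c G e a a  a a e c $  match a
  5  $ c G e a    a e c $    match a
  6  $ c G e      e c $      match e
  7  $ c G        c $        expand G ::= λ
  8  $ c          c $        match c
Accept reached after 8 steps.

8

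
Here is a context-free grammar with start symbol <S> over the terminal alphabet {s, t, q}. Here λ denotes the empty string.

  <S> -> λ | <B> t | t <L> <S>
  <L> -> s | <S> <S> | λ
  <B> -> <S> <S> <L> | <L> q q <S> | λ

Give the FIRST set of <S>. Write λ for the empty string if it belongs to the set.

FIRST(<S>): from <S>->λ we get {λ}; from <S>-><B> t we get {q, s, t}; from <S>->t <L> <S> we get {t}. So FIRST(<S>) = {λ, q, s, t}.
FIRST(<L>): from <L>->s we get {s}; from <L>-><S> <S> we get {λ, q, s, t}; from <L>->λ we get {λ}. So FIRST(<L>) = {λ, q, s, t}.
FIRST(<B>): from <B>-><S> <S> <L> we get {λ, q, s, t}; from <B>-><L> q q <S> we get {q, s, t}; from <B>->λ we get {λ}. So FIRST(<B>) = {λ, q, s, t}.

{λ, q, s, t}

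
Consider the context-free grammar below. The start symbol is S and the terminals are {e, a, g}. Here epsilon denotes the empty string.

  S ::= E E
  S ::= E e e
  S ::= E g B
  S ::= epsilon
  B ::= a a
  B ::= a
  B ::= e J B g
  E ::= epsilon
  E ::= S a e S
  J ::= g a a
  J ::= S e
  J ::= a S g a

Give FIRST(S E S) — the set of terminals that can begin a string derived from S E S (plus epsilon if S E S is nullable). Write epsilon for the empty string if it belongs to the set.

{epsilon, a, e, g}

FIRST(B) = {a, e}
FIRST(S) = {epsilon, a, e, g}  (via E E, E e e, E g B)
FIRST(E) = {epsilon, a, e, g}  (via S a e S)
FIRST(J) = {a, e, g}  (via S e)
FIRST(S E S): take FIRST of each symbol in turn, carrying on past any symbol whose FIRST contains epsilon; result {epsilon, a, e, g}.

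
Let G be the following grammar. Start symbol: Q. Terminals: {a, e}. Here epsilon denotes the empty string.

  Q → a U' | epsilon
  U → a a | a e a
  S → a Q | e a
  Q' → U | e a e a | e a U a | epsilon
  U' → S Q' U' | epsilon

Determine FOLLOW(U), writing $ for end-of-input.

FIRST(Q): from Q→a U' we get {a}; from Q→epsilon we get {epsilon}. So FIRST(Q) = {epsilon, a}.
FIRST(U): from U→a a we get {a}; from U→a e a we get {a}. So FIRST(U) = {a}.
FIRST(S): from S→a Q we get {a}; from S→e a we get {e}. So FIRST(S) = {a, e}.
FIRST(Q'): from Q'→U we get {a}; from Q'→e a e a we get {e}; from Q'→e a U a we get {e}; from Q'→epsilon we get {epsilon}. So FIRST(Q') = {epsilon, a, e}.
FIRST(U'): from U'→S Q' U' we get {a, e}; from U'→epsilon we get {epsilon}. So FIRST(U') = {epsilon, a, e}.
FOLLOW(Q) includes $ since Q is the start symbol.
FOLLOW(Q): in S→a Q, the suffix after Q is empty, so FOLLOW(Q) ⊇ FOLLOW(S) = {$, a, e}. Thus FOLLOW(Q) = {$, a, e}.
FOLLOW(U'): in Q→a U', the suffix after U' is empty, so FOLLOW(U') ⊇ FOLLOW(Q) = {$, a, e}; in U'→S Q' U', the suffix after U' is empty (adds nothing new). Thus FOLLOW(U') = {$, a, e}.
FOLLOW(S): in U'→S Q' U', S is followed by Q' U' with FIRST {epsilon, a, e}; in U'→S Q' U', the suffix after S is nullable, so FOLLOW(S) ⊇ FOLLOW(U') = {$, a, e}. Thus FOLLOW(S) = {$, a, e}.
FOLLOW(Q'): in U'→S Q' U', Q' is followed by U' with FIRST {epsilon, a, e}; in U'→S Q' U', the suffix after Q' is nullable, so FOLLOW(Q') ⊇ FOLLOW(U') = {$, a, e}. Thus FOLLOW(Q') = {$, a, e}.
FOLLOW(U): in Q'→U, the suffix after U is empty, so FOLLOW(U) ⊇ FOLLOW(Q') = {$, a, e}; in Q'→e a U a, U is followed by a with FIRST {a}. Thus FOLLOW(U) = {$, a, e}.

{$, a, e}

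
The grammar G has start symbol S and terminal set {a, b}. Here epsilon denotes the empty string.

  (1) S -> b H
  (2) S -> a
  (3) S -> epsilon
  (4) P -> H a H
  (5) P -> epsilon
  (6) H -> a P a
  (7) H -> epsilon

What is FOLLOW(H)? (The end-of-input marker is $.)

{$, a}

FIRST(S) = {epsilon, a, b}
FIRST(H) = {epsilon, a}
FIRST(P) = {epsilon, a}  (via H a H)
FOLLOW(S) includes $ since S is the start symbol.
FOLLOW(S): S appears on no right-hand side. Thus FOLLOW(S) = {$}.
FOLLOW(P): in H->a P a, P is followed by a with FIRST {a}. Thus FOLLOW(P) = {a}.
FOLLOW(H): in S->b H, the suffix after H is empty, so FOLLOW(H) ⊇ FOLLOW(S) = {$}; in P->H a H (occurrence 1), H is followed by a H with FIRST {a}; in P->H a H (occurrence 2), the suffix after H is empty, so FOLLOW(H) ⊇ FOLLOW(P) = {a}. Thus FOLLOW(H) = {$, a}.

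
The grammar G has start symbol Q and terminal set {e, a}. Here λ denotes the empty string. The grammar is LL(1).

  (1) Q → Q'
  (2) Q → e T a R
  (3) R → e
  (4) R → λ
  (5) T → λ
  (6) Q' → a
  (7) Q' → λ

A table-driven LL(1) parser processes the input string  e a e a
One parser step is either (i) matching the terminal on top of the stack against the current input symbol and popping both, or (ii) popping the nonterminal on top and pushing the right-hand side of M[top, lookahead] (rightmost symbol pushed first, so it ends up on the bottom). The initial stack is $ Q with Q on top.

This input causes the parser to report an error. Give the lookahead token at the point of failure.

     Stack      Input      Action
  1  $ Q        e a e a $  expand Q → e T a R
  2  $ R a T e  e a e a $  match e
  3  $ R a T    a e a $    expand T → λ
  4  $ R a      a e a $    match a
  5  $ R        e a $      expand R → e
  6  $ e        e a $      match e
  7  $          a $        error: stack empty but input remains

a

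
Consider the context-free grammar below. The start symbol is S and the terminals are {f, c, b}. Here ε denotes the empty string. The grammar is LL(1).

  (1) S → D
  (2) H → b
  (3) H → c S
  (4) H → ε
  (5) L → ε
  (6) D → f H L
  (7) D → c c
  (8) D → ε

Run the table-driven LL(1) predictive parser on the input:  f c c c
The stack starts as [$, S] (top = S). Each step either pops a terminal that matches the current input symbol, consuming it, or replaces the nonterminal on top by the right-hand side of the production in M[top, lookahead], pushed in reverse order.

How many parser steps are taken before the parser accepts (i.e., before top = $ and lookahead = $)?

10

step 1: stack=$ S  input=f c c c $  — expand S → D
step 2: stack=$ D  input=f c c c $  — expand D → f H L
step 3: stack=$ L H f  input=f c c c $  — match f
step 4: stack=$ L H  input=c c c $  — expand H → c S
step 5: stack=$ L S c  input=c c c $  — match c
step 6: stack=$ L S  input=c c $  — expand S → D
step 7: stack=$ L D  input=c c $  — expand D → c c
step 8: stack=$ L c c  input=c c $  — match c
step 9: stack=$ L c  input=c $  — match c
step 10: stack=$ L  input=$  — expand L → ε
Accept reached after 10 steps.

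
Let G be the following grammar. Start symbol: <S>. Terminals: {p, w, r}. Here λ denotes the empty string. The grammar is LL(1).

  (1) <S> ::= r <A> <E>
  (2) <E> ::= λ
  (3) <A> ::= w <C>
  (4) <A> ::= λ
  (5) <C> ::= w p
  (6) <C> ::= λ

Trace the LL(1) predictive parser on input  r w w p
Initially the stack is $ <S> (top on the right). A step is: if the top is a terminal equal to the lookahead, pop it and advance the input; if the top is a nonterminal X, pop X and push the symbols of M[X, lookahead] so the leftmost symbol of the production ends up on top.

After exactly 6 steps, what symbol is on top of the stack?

p

     Stack        Input      Action
  1  $ <S>        r w w p $  expand <S> ::= r <A> <E>
  2  $ <E> <A> r  r w w p $  match r
  3  $ <E> <A>    w w p $    expand <A> ::= w <C>
  4  $ <E> <C> w  w w p $    match w
  5  $ <E> <C>    w p $      expand <C> ::= w p
  6  $ <E> p w    w p $      match w
Stack after step 6: $ <E> p (top = p).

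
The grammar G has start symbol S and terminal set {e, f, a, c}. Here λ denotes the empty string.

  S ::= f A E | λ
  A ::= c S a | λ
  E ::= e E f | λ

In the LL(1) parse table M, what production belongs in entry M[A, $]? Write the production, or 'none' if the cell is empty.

FIRST(S) = {λ, f}
FIRST(A) = {λ, c}
FIRST(E) = {λ, e}
FOLLOW(S) includes $ since S is the start symbol.
FOLLOW(S): in A::=c S a, S is followed by a with FIRST {a}. Thus FOLLOW(S) = {$, a}.
FOLLOW(A): in S::=f A E, A is followed by E with FIRST {λ, e}; in S::=f A E, the suffix after A is nullable, so FOLLOW(A) ⊇ FOLLOW(S) = {$, a}. Thus FOLLOW(A) = {$, a, e}.
For A ::= c S a: FIRST(c S a) = {c}, so it goes in M[A, t] for t ∈ {c}.
For A ::= λ: FIRST(λ) = {λ}, so it goes in M[A, t] for t ∈ {}; since λ ∈ FIRST, also for every t ∈ FOLLOW(A) = {$, a, e}.

A ::= λ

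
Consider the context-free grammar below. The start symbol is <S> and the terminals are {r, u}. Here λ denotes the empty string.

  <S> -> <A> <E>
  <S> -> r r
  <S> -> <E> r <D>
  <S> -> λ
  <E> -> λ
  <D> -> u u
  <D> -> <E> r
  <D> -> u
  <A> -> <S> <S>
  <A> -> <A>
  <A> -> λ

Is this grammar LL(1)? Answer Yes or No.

No

FIRST(<S>) = {λ, r}
FIRST(<E>) = {λ}
FIRST(<D>) = {r, u}
FIRST(<A>) = {λ, r}
FOLLOW(<S>) = {$, r}
FOLLOW(<E>) = {$, r}
FOLLOW(<D>) = {$, r}
FOLLOW(<A>) = {$, r}
Cell M[<A>, $] receives both <A> -> <S> <S> and <A> -> <A> and <A> -> λ — the grammar is not LL(1).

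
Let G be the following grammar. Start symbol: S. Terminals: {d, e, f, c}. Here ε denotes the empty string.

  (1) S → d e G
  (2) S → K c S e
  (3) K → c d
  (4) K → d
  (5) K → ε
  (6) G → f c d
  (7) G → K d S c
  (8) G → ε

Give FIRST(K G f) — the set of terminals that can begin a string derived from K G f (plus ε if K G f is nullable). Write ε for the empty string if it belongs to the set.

FIRST(K): from K→c d we get {c}; from K→d we get {d}; from K→ε we get {ε}. So FIRST(K) = {ε, c, d}.
FIRST(S): from S→d e G we get {d}; from S→K c S e we get {c, d}. So FIRST(S) = {c, d}.
FIRST(G): from G→f c d we get {f}; from G→K d S c we get {c, d}; from G→ε we get {ε}. So FIRST(G) = {ε, c, d, f}.
FIRST(K G f): take FIRST of each symbol in turn, carrying on past any symbol whose FIRST contains ε; result {c, d, f}.

{c, d, f}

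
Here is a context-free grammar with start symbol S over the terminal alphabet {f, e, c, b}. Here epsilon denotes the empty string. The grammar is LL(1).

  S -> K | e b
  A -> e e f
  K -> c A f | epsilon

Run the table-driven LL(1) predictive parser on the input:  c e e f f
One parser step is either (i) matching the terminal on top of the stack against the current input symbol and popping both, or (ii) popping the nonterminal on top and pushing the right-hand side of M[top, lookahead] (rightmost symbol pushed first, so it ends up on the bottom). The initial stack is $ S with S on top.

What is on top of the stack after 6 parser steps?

f

step 1: stack=$ S  input=c e e f f $  — expand S -> K
step 2: stack=$ K  input=c e e f f $  — expand K -> c A f
step 3: stack=$ f A c  input=c e e f f $  — match c
step 4: stack=$ f A  input=e e f f $  — expand A -> e e f
step 5: stack=$ f f e e  input=e e f f $  — match e
step 6: stack=$ f f e  input=e f f $  — match e
Stack after step 6: $ f f (top = f).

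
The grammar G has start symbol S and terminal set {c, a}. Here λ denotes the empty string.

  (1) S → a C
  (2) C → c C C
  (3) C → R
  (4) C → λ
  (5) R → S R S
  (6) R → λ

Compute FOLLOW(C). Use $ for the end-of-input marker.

FIRST(S) = {a}
FIRST(R) = {λ, a}  (via S R S)
FIRST(C) = {λ, a, c}  (via R)
FOLLOW(S) includes $ since S is the start symbol.
FOLLOW(S): in R→S R S (occurrence 1), S is followed by R S with FIRST {a}; in R→S R S (occurrence 2), the suffix after S is empty, so FOLLOW(S) ⊇ FOLLOW(R) = {$, a, c}. Thus FOLLOW(S) = {$, a, c}.
FOLLOW(C): in S→a C, the suffix after C is empty, so FOLLOW(C) ⊇ FOLLOW(S) = {$, a, c}; in C→c C C (occurrence 1), C is followed by C with FIRST {λ, a, c}; in C→c C C (occurrence 1), the suffix after C is nullable (adds nothing new); in C→c C C (occurrence 2), the suffix after C is empty (adds nothing new). Thus FOLLOW(C) = {$, a, c}.
FOLLOW(R): in C→R, the suffix after R is empty, so FOLLOW(R) ⊇ FOLLOW(C) = {$, a, c}; in R→S R S, R is followed by S with FIRST {a}. Thus FOLLOW(R) = {$, a, c}.

{$, a, c}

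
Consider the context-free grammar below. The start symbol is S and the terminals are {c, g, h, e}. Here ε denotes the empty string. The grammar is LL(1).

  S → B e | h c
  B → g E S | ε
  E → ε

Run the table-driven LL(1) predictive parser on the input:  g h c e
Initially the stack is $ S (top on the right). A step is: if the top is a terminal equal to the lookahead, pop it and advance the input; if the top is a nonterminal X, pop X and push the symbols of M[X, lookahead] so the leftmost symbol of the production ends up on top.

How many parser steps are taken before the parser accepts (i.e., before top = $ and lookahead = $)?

     Stack      Input      Action
  1  $ S        g h c e $  expand S → B e
  2  $ e B      g h c e $  expand B → g E S
  3  $ e S E g  g h c e $  match g
  4  $ e S E    h c e $    expand E → ε
  5  $ e S      h c e $    expand S → h c
  6  $ e c h    h c e $    match h
  7  $ e c      c e $      match c
  8  $ e        e $        match e
Accept reached after 8 steps.

8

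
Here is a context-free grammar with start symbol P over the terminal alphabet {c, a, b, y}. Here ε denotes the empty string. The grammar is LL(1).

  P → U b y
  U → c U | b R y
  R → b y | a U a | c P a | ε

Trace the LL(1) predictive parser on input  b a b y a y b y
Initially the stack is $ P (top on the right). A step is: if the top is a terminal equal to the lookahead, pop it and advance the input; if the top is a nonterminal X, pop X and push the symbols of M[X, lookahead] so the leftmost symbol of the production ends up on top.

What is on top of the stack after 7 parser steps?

R

     Stack            Input              Action
  1  $ P              b a b y a y b y $  expand P → U b y
  2  $ y b U          b a b y a y b y $  expand U → b R y
  3  $ y b y R b      b a b y a y b y $  match b
  4  $ y b y R        a b y a y b y $    expand R → a U a
  5  $ y b y a U a    a b y a y b y $    match a
  6  $ y b y a U      b y a y b y $      expand U → b R y
  7  $ y b y a y R b  b y a y b y $      match b
Stack after step 7: $ y b y a y R (top = R).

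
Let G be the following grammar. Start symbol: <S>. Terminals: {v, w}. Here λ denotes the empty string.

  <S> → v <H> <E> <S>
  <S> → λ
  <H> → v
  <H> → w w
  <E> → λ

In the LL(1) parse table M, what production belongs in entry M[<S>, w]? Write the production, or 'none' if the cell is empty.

FIRST(<S>) = {λ, v}
FIRST(<H>) = {v, w}
FIRST(<E>) = {λ}
FOLLOW(<S>) includes $ since <S> is the start symbol.
FOLLOW(<S>): in <S>→v <H> <E> <S>, the suffix after <S> is empty (adds nothing new). Thus FOLLOW(<S>) = {$}.
For <S> → v <H> <E> <S>: FIRST(v <H> <E> <S>) = {v}, so it goes in M[<S>, t] for t ∈ {v}.
For <S> → λ: FIRST(λ) = {λ}, so it goes in M[<S>, t] for t ∈ {}; since λ ∈ FIRST, also for every t ∈ FOLLOW(<S>) = {$}.
None of these place a production in M[<S>, w].

none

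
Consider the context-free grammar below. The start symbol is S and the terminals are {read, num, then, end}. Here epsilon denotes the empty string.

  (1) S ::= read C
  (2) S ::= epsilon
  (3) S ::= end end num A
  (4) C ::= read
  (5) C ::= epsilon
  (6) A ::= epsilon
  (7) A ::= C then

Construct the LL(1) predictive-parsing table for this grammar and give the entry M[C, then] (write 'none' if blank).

C ::= epsilon

FIRST(S) = {epsilon, end, read}
FIRST(C) = {epsilon, read}
FIRST(A) = {epsilon, read, then}  (via C then)
FOLLOW(S) includes $ since S is the start symbol.
FOLLOW(S): S appears on no right-hand side. Thus FOLLOW(S) = {$}.
FOLLOW(C): in S::=read C, the suffix after C is empty, so FOLLOW(C) ⊇ FOLLOW(S) = {$}; in A::=C then, C is followed by then with FIRST {then}. Thus FOLLOW(C) = {$, then}.
For C ::= read: FIRST(read) = {read}, so it goes in M[C, t] for t ∈ {read}.
For C ::= epsilon: FIRST(epsilon) = {epsilon}, so it goes in M[C, t] for t ∈ {}; since epsilon ∈ FIRST, also for every t ∈ FOLLOW(C) = {$, then}.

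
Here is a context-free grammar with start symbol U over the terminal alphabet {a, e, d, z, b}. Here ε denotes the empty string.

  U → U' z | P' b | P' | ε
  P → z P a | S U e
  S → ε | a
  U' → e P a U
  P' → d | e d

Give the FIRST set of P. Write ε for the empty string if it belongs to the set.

{a, d, e, z}

FIRST(S): from S→ε we get {ε}; from S→a we get {a}. So FIRST(S) = {ε, a}.
FIRST(U'): from U'→e P a U we get {e}. So FIRST(U') = {e}.
FIRST(P'): from P'→d we get {d}; from P'→e d we get {e}. So FIRST(P') = {d, e}.
FIRST(U): from U→U' z we get {e}; from U→P' b we get {d, e}; from U→P' we get {d, e}; from U→ε we get {ε}. So FIRST(U) = {ε, d, e}.
FIRST(P): from P→z P a we get {z}; from P→S U e we get {a, d, e}. So FIRST(P) = {a, d, e, z}.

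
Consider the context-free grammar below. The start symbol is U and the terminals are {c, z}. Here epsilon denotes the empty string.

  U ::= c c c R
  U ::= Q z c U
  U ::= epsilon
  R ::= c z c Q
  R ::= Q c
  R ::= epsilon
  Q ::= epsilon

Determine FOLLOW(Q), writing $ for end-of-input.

{$, c, z}

FIRST(Q) = {epsilon}
FIRST(U) = {epsilon, c, z}  (via Q z c U)
FIRST(R) = {epsilon, c}  (via Q c)
FOLLOW(U) includes $ since U is the start symbol.
FOLLOW(U): in U::=Q z c U, the suffix after U is empty (adds nothing new). Thus FOLLOW(U) = {$}.
FOLLOW(R): in U::=c c c R, the suffix after R is empty, so FOLLOW(R) ⊇ FOLLOW(U) = {$}. Thus FOLLOW(R) = {$}.
FOLLOW(Q): in U::=Q z c U, Q is followed by z c U with FIRST {z}; in R::=c z c Q, the suffix after Q is empty, so FOLLOW(Q) ⊇ FOLLOW(R) = {$}; in R::=Q c, Q is followed by c with FIRST {c}. Thus FOLLOW(Q) = {$, c, z}.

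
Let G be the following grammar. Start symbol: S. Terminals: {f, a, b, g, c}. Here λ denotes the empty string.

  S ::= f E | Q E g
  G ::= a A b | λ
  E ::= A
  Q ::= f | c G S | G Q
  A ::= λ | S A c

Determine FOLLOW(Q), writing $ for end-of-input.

FIRST(G) = {λ, a}
FIRST(Q) = {a, c, f}  (via G Q)
FIRST(S) = {a, c, f}  (via Q E g)
FIRST(A) = {λ, a, c, f}  (via S A c)
FIRST(E) = {λ, a, c, f}  (via A)
FOLLOW(S) includes $ since S is the start symbol.
FOLLOW(G): in Q::=c G S, G is followed by S with FIRST {a, c, f}; in Q::=G Q, G is followed by Q with FIRST {a, c, f}. Thus FOLLOW(G) = {a, c, f}.
FOLLOW(Q): in S::=Q E g, Q is followed by E g with FIRST {a, c, f, g}; in Q::=G Q, the suffix after Q is empty (adds nothing new). Thus FOLLOW(Q) = {a, c, f, g}.
FOLLOW(S): in Q::=c G S, the suffix after S is empty, so FOLLOW(S) ⊇ FOLLOW(Q) = {a, c, f, g}; in A::=S A c, S is followed by A c with FIRST {a, c, f}. Thus FOLLOW(S) = {$, a, c, f, g}.
FOLLOW(E): in S::=f E, the suffix after E is empty, so FOLLOW(E) ⊇ FOLLOW(S) = {$, a, c, f, g}; in S::=Q E g, E is followed by g with FIRST {g}. Thus FOLLOW(E) = {$, a, c, f, g}.
FOLLOW(A): in G::=a A b, A is followed by b with FIRST {b}; in E::=A, the suffix after A is empty, so FOLLOW(A) ⊇ FOLLOW(E) = {$, a, c, f, g}; in A::=S A c, A is followed by c with FIRST {c}. Thus FOLLOW(A) = {$, a, b, c, f, g}.

{a, c, f, g}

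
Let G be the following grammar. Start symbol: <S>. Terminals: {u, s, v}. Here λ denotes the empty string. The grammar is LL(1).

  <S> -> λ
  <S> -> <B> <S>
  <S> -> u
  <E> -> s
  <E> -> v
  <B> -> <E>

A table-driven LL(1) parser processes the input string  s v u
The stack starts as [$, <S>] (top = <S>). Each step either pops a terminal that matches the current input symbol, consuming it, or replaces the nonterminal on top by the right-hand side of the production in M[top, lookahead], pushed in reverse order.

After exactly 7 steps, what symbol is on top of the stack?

step 1: stack=$ <S>  input=s v u $  — expand <S> -> <B> <S>
step 2: stack=$ <S> <B>  input=s v u $  — expand <B> -> <E>
step 3: stack=$ <S> <E>  input=s v u $  — expand <E> -> s
step 4: stack=$ <S> s  input=s v u $  — match s
step 5: stack=$ <S>  input=v u $  — expand <S> -> <B> <S>
step 6: stack=$ <S> <B>  input=v u $  — expand <B> -> <E>
step 7: stack=$ <S> <E>  input=v u $  — expand <E> -> v
Stack after step 7: $ <S> v (top = v).

v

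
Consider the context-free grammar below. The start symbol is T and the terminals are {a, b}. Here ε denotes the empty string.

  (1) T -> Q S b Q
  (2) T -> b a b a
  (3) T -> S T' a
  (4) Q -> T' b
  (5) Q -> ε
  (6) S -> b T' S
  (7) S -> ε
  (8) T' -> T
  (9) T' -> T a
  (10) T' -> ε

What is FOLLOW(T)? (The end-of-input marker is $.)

FIRST(S) = {ε, b}
FIRST(T) = {a, b}  (via Q S b Q, S T' a)
FIRST(T') = {ε, a, b}  (via T, T a)
FIRST(Q) = {ε, a, b}  (via T' b)
FOLLOW(T) includes $ since T is the start symbol.
FOLLOW(S): in T->Q S b Q, S is followed by b Q with FIRST {b}; in T->S T' a, S is followed by T' a with FIRST {a, b}; in S->b T' S, the suffix after S is empty (adds nothing new). Thus FOLLOW(S) = {a, b}.
FOLLOW(T'): in T->S T' a, T' is followed by a with FIRST {a}; in Q->T' b, T' is followed by b with FIRST {b}; in S->b T' S, T' is followed by S with FIRST {ε, b}; in S->b T' S, the suffix after T' is nullable, so FOLLOW(T') ⊇ FOLLOW(S) = {a, b}. Thus FOLLOW(T') = {a, b}.
FOLLOW(T): in T'->T, the suffix after T is empty, so FOLLOW(T) ⊇ FOLLOW(T') = {a, b}; in T'->T a, T is followed by a with FIRST {a}. Thus FOLLOW(T) = {$, a, b}.
FOLLOW(Q): in T->Q S b Q (occurrence 1), Q is followed by S b Q with FIRST {b}; in T->Q S b Q (occurrence 2), the suffix after Q is empty, so FOLLOW(Q) ⊇ FOLLOW(T) = {$, a, b}. Thus FOLLOW(Q) = {$, a, b}.

{$, a, b}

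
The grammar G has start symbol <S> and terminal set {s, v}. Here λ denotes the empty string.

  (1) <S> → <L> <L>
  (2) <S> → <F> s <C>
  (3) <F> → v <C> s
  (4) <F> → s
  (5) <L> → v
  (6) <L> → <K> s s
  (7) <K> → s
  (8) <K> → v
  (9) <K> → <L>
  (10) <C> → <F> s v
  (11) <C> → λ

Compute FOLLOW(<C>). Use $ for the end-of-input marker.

{$, s}

FIRST(<F>): from <F>→v <C> s we get {v}; from <F>→s we get {s}. So FIRST(<F>) = {s, v}.
FIRST(<C>): from <C>→<F> s v we get {s, v}; from <C>→λ we get {λ}. So FIRST(<C>) = {λ, s, v}.
FIRST(<S>): from <S>→<L> <L> we get {s, v}; from <S>→<F> s <C> we get {s, v}. So FIRST(<S>) = {s, v}.
FIRST(<L>): from <L>→v we get {v}; from <L>→<K> s s we get {s, v}. So FIRST(<L>) = {s, v}.
FIRST(<K>): from <K>→s we get {s}; from <K>→v we get {v}; from <K>→<L> we get {s, v}. So FIRST(<K>) = {s, v}.
FOLLOW(<S>) includes $ since <S> is the start symbol.
FOLLOW(<S>): <S> appears on no right-hand side. Thus FOLLOW(<S>) = {$}.
FOLLOW(<F>): in <S>→<F> s <C>, <F> is followed by s <C> with FIRST {s}; in <C>→<F> s v, <F> is followed by s v with FIRST {s}. Thus FOLLOW(<F>) = {s}.
FOLLOW(<K>): in <L>→<K> s s, <K> is followed by s s with FIRST {s}. Thus FOLLOW(<K>) = {s}.
FOLLOW(<L>): in <S>→<L> <L> (occurrence 1), <L> is followed by <L> with FIRST {s, v}; in <S>→<L> <L> (occurrence 2), the suffix after <L> is empty, so FOLLOW(<L>) ⊇ FOLLOW(<S>) = {$}; in <K>→<L>, the suffix after <L> is empty, so FOLLOW(<L>) ⊇ FOLLOW(<K>) = {s}. Thus FOLLOW(<L>) = {$, s, v}.
FOLLOW(<C>): in <S>→<F> s <C>, the suffix after <C> is empty, so FOLLOW(<C>) ⊇ FOLLOW(<S>) = {$}; in <F>→v <C> s, <C> is followed by s with FIRST {s}. Thus FOLLOW(<C>) = {$, s}.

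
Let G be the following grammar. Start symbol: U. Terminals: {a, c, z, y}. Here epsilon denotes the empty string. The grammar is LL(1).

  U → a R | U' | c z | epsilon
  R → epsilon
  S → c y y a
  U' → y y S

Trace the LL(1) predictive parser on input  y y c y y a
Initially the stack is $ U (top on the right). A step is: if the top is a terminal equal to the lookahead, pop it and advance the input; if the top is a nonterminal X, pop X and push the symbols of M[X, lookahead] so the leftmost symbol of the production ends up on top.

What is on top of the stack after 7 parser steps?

y

step 1: stack=$ U  input=y y c y y a $  — expand U → U'
step 2: stack=$ U'  input=y y c y y a $  — expand U' → y y S
step 3: stack=$ S y y  input=y y c y y a $  — match y
step 4: stack=$ S y  input=y c y y a $  — match y
step 5: stack=$ S  input=c y y a $  — expand S → c y y a
step 6: stack=$ a y y c  input=c y y a $  — match c
step 7: stack=$ a y y  input=y y a $  — match y
Stack after step 7: $ a y (top = y).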